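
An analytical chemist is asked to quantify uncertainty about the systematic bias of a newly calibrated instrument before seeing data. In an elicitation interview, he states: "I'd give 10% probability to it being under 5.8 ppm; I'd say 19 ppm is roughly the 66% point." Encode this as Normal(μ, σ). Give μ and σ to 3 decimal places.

The p-quantile of Normal(μ,σ) is μ + z_p·σ, with z_{0.1} = -1.282 and z_{0.66} = 0.4125.
Eliminate σ: μ = (z₂·x₁ − z₁·x₂)/(z₂ − z₁) = (0.4125·5.8 − (-1.282)·19)/1.694 = 15.786.
Then σ = (x₂ − x₁)/(z₂ − z₁) = (19 − 5.8)/1.694 = 7.792.

μ = 15.786, σ = 7.792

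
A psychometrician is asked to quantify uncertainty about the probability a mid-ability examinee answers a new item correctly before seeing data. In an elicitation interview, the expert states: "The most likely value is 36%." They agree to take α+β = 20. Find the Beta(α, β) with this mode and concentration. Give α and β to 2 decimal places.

For α,β > 1 the Beta mode is (α−1)/(α+β−2). With α+β = 20, the mode is (α−1)/18.
Set (α−1)/18 = 0.36 → α = 1 + 0.36·18 = 7.48.
β = 20 − α = 12.52.

α = 7.48, β = 12.52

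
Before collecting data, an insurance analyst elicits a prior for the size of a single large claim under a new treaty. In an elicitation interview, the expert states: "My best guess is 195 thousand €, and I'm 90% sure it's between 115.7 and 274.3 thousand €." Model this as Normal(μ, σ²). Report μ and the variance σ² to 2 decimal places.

μ = 195.00, σ² = 2324.30

A symmetric 90% interval runs μ ± z·σ with z = 1.645.
Half-width = 79.3, so σ = 79.3/1.645 = 48.211 and σ² = 2324.30.
μ is the stated best guess, 195.00.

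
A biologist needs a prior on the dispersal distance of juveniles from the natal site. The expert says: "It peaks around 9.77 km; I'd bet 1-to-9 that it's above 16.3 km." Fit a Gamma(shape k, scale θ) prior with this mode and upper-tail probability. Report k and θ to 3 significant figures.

k ≈ 8.21, θ ≈ 1.36

Gamma(k,θ) with k>1 has mode (k−1)θ, so θ = 9.77/(k−1).
Need P(X < 16.3) = 0.9 with θ tied to k this way. Start at k = 2, θ = 9.77: P(X<16.3) ≈ 0.497.
Too low — raise k to concentrate. Iterating converges to k ≈ 8.21.
Then θ = 9.77/(8.21−1) ≈ 1.36.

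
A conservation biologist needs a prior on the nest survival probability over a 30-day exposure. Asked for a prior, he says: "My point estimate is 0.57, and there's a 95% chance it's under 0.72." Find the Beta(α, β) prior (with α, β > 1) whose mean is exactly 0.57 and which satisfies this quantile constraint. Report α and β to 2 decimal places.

α ≈ 15.64, β ≈ 11.80

With mean 0.57 fixed, write α = 0.57s, β = 0.43s where s = α+β.
Need P(θ < 0.72) = 0.95 under Beta(0.57s, 0.43s). Normal approximation: (q−m)/√(m(1−m)/s) ≈ z_{0.95} = 1.64, so s ≈ 0.57·0.43·(1.64)²/(0.72−0.57)² = 29.5.
At s = 29.5: P(θ<0.72) ≈ 0.956. Adjusting to match 0.95 gives s ≈ 27.44.
So α = 0.57·27.44 ≈ 15.64, β = 0.43·27.44 ≈ 11.80.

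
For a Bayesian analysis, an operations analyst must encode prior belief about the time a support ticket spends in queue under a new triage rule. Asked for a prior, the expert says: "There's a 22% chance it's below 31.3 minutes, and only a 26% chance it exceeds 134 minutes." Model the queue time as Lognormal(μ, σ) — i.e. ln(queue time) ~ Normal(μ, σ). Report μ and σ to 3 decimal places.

μ ≈ 4.237, σ ≈ 1.027

If T ~ Lognormal(μ,σ) then ln T ~ Normal(μ,σ), so the p-quantile of ln T is μ + z_p·σ.
ln(31.3) = 3.444 and ln(134) = 4.898; z_{0.22} = -0.7722, z_{0.74} = 0.6433.
σ = (4.898 − 3.444)/(0.6433 − (-0.7722)) = 1.027.
μ = 3.444 − (-0.7722)·1.027 = 4.237.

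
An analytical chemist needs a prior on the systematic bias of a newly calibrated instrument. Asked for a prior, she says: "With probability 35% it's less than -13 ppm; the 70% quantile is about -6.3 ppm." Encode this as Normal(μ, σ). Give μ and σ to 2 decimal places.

μ = -10.16, σ = 7.36

For Normal(μ,σ), the p-quantile is μ + z_p·σ. Here z_{0.35} = -0.3853, z_{0.7} = 0.5244.
So -13 = μ − 0.3853σ and -6.3 = μ + 0.5244σ.
Subtracting: σ = (-6.3 − -13)/(0.5244 − (-0.3853)) = 7.36.
Then μ = -13 − (-0.3853)·7.36 = -10.16.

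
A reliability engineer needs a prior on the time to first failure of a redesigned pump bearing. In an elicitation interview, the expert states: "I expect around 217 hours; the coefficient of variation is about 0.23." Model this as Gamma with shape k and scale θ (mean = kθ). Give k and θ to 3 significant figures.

k ≈ 18.9, θ ≈ 11.5

For Gamma(k, scale θ): mean = kθ, variance = kθ², so CV = 1/√k.
CV = 0.23, hence k = 1/CV² = 18.9.
Then θ = mean/k = 217/18.9 = 11.5.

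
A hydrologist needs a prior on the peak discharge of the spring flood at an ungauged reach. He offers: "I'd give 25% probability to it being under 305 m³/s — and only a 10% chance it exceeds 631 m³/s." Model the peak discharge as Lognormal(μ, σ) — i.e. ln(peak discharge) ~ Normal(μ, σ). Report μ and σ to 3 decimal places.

μ ≈ 5.971, σ ≈ 0.372

If T ~ Lognormal(μ,σ) then ln T ~ Normal(μ,σ), so the p-quantile of ln T is μ + z_p·σ.
ln(305) = 5.72 and ln(631) = 6.447; z_{0.25} = -0.6745, z_{0.9} = 1.282.
σ = (6.447 − 5.72)/(1.282 − (-0.6745)) = 0.372.
μ = 5.72 − (-0.6745)·0.372 = 5.971.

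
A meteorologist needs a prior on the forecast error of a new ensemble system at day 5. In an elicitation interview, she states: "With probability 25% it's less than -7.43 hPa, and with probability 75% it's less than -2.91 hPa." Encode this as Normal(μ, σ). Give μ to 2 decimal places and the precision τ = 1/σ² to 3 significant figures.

μ = -5.17, τ = 0.0891

The p-quantile of Normal(μ,σ) is μ + z_p·σ, with z_{0.25} = -0.6745 and z_{0.75} = 0.6745.
Eliminate σ: μ = (z₂·x₁ − z₁·x₂)/(z₂ − z₁) = (0.6745·-7.43 − (-0.6745)·-2.91)/1.349 = -5.17.
Then σ = (x₂ − x₁)/(z₂ − z₁) = (-2.91 − -7.43)/1.349 = 3.35.
Precision τ = 1/σ² = 1/3.351² = 0.0891.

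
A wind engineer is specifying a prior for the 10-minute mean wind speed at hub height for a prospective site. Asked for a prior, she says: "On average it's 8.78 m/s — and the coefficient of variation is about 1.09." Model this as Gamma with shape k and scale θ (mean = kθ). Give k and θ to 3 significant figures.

For Gamma(k, scale θ): mean = kθ, variance = kθ², so CV = 1/√k.
CV = 1.09, hence k = 1/CV² = 0.842.
Then θ = mean/k = 8.78/0.842 = 10.4.

k ≈ 0.842, θ ≈ 10.4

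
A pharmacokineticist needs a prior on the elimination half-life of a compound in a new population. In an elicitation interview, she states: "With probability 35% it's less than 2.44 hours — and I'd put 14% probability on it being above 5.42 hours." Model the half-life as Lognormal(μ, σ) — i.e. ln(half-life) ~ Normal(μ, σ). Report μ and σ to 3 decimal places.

μ ≈ 1.102, σ ≈ 0.545

If T ~ Lognormal(μ,σ) then ln T ~ Normal(μ,σ), so the p-quantile of ln T is μ + z_p·σ.
ln(2.44) = 0.892 and ln(5.42) = 1.69; z_{0.35} = -0.3853, z_{0.86} = 1.08.
σ = (1.69 − 0.892)/(1.08 − (-0.3853)) = 0.545.
μ = 0.892 − (-0.3853)·0.545 = 1.102.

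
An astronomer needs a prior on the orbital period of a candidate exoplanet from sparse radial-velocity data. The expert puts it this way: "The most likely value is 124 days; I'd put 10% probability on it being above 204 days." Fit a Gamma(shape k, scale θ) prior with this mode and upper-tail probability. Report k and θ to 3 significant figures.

Gamma(k,θ) with k>1 has mode (k−1)θ, so θ = 124/(k−1).
Need P(X < 204) = 0.9 with θ tied to k this way. Start at k = 2, θ = 124: P(X<204) ≈ 0.490.
Too low — raise k to concentrate. Iterating converges to k ≈ 8.61.
Then θ = 124/(8.61−1) ≈ 16.3.

k ≈ 8.61, θ ≈ 16.3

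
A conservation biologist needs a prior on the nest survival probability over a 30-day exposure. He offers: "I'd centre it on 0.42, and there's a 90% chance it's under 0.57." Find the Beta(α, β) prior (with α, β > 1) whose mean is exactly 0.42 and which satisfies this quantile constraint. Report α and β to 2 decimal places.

With mean 0.42 fixed, write α = 0.42s, β = 0.58s where s = α+β.
Need P(θ < 0.57) = 0.9 under Beta(0.42s, 0.58s). Normal approximation: (q−m)/√(m(1−m)/s) ≈ z_{0.9} = 1.28, so s ≈ 0.42·0.58·(1.28)²/(0.57−0.42)² = 17.8.
At s = 17.8: P(θ<0.57) ≈ 0.899. Adjusting to match 0.9 gives s ≈ 17.90.
So α = 0.42·17.90 ≈ 7.52, β = 0.58·17.90 ≈ 10.38.

α ≈ 7.52, β ≈ 10.38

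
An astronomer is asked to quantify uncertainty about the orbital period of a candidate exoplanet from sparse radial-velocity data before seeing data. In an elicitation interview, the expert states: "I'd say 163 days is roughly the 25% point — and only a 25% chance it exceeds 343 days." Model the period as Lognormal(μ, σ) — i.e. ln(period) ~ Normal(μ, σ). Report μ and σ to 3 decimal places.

If T ~ Lognormal(μ,σ) then ln T ~ Normal(μ,σ), so the p-quantile of ln T is μ + z_p·σ.
ln(163) = 5.094 and ln(343) = 5.838; z_{0.25} = -0.6745, z_{0.75} = 0.6745.
σ = (5.838 − 5.094)/(0.6745 − (-0.6745)) = 0.552.
μ = 5.094 − (-0.6745)·0.552 = 5.466.

μ ≈ 5.466, σ ≈ 0.552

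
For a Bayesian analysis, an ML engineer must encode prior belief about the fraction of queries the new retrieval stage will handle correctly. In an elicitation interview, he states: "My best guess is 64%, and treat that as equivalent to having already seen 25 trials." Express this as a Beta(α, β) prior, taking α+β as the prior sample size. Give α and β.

Under the effective-sample-size interpretation, Beta(α, β) has prior mean α/(α+β) and prior sample size α+β.
So α+β = 25 and α/(α+β) = 0.64, giving α = 0.64·25 = 16 and β = 25 − 16 = 9.

α = 16, β = 9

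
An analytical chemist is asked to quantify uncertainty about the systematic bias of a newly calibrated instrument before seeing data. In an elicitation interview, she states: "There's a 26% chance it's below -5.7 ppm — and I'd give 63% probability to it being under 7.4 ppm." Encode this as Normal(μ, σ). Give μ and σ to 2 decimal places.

μ = 2.94, σ = 13.43

For Normal(μ,σ), the p-quantile is μ + z_p·σ. Here z_{0.26} = -0.6433, z_{0.63} = 0.3319.
So -5.7 = μ − 0.6433σ and 7.4 = μ + 0.3319σ.
Subtracting: σ = (7.4 − -5.7)/(0.3319 − (-0.6433)) = 13.43.
Then μ = -5.7 − (-0.6433)·13.43 = 2.94.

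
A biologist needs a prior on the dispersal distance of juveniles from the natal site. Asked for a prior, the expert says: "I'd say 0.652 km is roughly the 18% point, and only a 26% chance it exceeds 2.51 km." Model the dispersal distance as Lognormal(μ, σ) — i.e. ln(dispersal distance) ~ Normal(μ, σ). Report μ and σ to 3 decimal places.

If T ~ Lognormal(μ,σ) then ln T ~ Normal(μ,σ), so the p-quantile of ln T is μ + z_p·σ.
ln(0.652) = -0.4277 and ln(2.51) = 0.9203; z_{0.18} = -0.9154, z_{0.74} = 0.6433.
σ = (0.9203 − -0.4277)/(0.6433 − (-0.9154)) = 0.865.
μ = -0.4277 − (-0.9154)·0.865 = 0.364.

μ ≈ 0.364, σ ≈ 0.865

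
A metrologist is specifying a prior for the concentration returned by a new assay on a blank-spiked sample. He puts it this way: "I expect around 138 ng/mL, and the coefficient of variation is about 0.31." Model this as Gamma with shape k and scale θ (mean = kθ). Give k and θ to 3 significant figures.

k ≈ 10.4, θ ≈ 13.3

For Gamma(k, scale θ): mean = kθ, variance = kθ², so CV = 1/√k.
CV = 0.31, hence k = 1/CV² = 10.4.
Then θ = mean/k = 138/10.4 = 13.3.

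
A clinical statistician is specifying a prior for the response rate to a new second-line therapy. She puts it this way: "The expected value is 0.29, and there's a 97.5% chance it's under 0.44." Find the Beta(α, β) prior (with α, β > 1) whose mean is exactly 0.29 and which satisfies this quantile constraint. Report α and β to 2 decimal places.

With mean 0.29 fixed, write α = 0.29s, β = 0.71s where s = α+β.
Need P(θ < 0.44) = 0.975 under Beta(0.29s, 0.71s). Normal approximation: (q−m)/√(m(1−m)/s) ≈ z_{0.975} = 1.96, so s ≈ 0.29·0.71·(1.96)²/(0.44−0.29)² = 35.2.
At s = 35.2: P(θ<0.44) ≈ 0.969. Adjusting to match 0.975 gives s ≈ 38.88.
So α = 0.29·38.88 ≈ 11.27, β = 0.71·38.88 ≈ 27.60.

α ≈ 11.27, β ≈ 27.60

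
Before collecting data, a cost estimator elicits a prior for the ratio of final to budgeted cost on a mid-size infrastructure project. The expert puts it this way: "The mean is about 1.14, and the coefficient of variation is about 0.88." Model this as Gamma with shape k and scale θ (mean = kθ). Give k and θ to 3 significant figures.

k ≈ 1.29, θ ≈ 0.883

For Gamma(k, scale θ): mean = kθ, variance = kθ², so CV = 1/√k.
CV = 0.88, hence k = 1/CV² = 1.29.
Then θ = mean/k = 1.14/1.29 = 0.883.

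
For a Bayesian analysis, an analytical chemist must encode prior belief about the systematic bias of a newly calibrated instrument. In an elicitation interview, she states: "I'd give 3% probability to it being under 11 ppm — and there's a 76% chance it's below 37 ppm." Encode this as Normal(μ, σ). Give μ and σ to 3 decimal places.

The p-quantile of Normal(μ,σ) is μ + z_p·σ, with z_{0.03} = -1.881 and z_{0.76} = 0.7063.
Eliminate σ: μ = (z₂·x₁ − z₁·x₂)/(z₂ − z₁) = (0.7063·11 − (-1.881)·37)/2.587 = 29.902.
Then σ = (x₂ − x₁)/(z₂ − z₁) = (37 − 11)/2.587 = 10.050.

μ = 29.902, σ = 10.050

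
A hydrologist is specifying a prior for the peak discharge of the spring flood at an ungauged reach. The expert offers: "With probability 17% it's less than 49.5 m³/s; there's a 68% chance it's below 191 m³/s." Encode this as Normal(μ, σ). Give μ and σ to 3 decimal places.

μ = 144.456, σ = 99.517

For Normal(μ,σ), the p-quantile is μ + z_p·σ. Here z_{0.17} = -0.9542, z_{0.68} = 0.4677.
So 49.5 = μ − 0.9542σ and 191 = μ + 0.4677σ.
Subtracting: σ = (191 − 49.5)/(0.4677 − (-0.9542)) = 99.517.
Then μ = 49.5 − (-0.9542)·99.517 = 144.456.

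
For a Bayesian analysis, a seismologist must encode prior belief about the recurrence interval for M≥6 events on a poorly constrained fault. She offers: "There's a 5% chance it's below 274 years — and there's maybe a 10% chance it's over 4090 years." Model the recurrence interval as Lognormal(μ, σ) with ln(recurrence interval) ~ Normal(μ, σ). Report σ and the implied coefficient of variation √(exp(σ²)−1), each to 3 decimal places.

σ ≈ 0.924, CV ≈ 1.161

If T ~ Lognormal(μ,σ) then ln T ~ Normal(μ,σ), so the p-quantile of ln T is μ + z_p·σ.
ln(274) = 5.613 and ln(4090) = 8.316; z_{0.05} = -1.645, z_{0.9} = 1.282.
σ = (8.316 − 5.613)/(1.282 − (-1.645)) = 0.924.
μ = 5.613 − (-1.645)·0.924 = 7.133.
CV = √(exp(σ²)−1) = √(exp(0.8533)−1) = 1.161.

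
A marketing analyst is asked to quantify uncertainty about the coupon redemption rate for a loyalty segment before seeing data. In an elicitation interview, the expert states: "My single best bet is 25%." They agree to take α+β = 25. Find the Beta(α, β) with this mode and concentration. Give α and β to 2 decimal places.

α = 6.75, β = 18.25

For α,β > 1 the Beta mode is (α−1)/(α+β−2). With α+β = 25, the mode is (α−1)/23.
Set (α−1)/23 = 0.25 → α = 1 + 0.25·23 = 6.75.
β = 25 − α = 18.25.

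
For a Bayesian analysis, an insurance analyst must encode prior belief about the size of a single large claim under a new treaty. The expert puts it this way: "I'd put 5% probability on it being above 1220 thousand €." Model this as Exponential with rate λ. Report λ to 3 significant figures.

P(T > 1220.0) = e^(−λ·1220.0) = 0.05, so λ = −ln(0.05)/1220.0 = 0.00246.

λ ≈ 0.00246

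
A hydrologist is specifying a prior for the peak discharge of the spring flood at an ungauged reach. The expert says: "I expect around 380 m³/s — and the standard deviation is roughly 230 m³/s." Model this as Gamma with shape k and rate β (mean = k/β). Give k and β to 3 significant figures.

For Gamma(k, rate β): mean = k/β, variance = k/β², so CV = 1/√k.
CV = SD/mean = 230/380 = 0.6053, hence k = 1/CV² = 2.73.
Then β = k/mean = 2.73/380 = 0.00718.

k ≈ 2.73, β ≈ 0.00718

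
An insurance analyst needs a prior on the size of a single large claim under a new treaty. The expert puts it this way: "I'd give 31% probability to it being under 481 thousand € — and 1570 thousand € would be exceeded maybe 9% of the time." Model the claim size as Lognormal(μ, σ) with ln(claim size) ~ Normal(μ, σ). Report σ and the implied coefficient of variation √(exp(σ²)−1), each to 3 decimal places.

σ ≈ 0.644, CV ≈ 0.717

If T ~ Lognormal(μ,σ) then ln T ~ Normal(μ,σ), so the p-quantile of ln T is μ + z_p·σ.
ln(481) = 6.176 and ln(1570) = 7.359; z_{0.31} = -0.4959, z_{0.91} = 1.341.
σ = (7.359 − 6.176)/(1.341 − (-0.4959)) = 0.644.
μ = 6.176 − (-0.4959)·0.644 = 6.495.
CV = √(exp(σ²)−1) = √(exp(0.4149)−1) = 0.717.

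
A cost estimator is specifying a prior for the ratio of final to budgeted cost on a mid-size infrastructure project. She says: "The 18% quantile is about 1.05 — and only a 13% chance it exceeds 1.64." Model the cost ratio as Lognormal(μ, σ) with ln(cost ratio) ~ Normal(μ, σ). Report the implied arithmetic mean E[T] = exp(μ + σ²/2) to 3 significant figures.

If T ~ Lognormal(μ,σ) then ln T ~ Normal(μ,σ), so the p-quantile of ln T is μ + z_p·σ.
ln(1.05) = 0.04879 and ln(1.64) = 0.4947; z_{0.18} = -0.9154, z_{0.87} = 1.126.
σ = (0.4947 − 0.04879)/(1.126 − (-0.9154)) = 0.218.
μ = 0.04879 − (-0.9154)·0.218 = 0.249.
E[T] = exp(μ + σ²/2) = exp(0.249 + 0.0238) = 1.31.

E[T] ≈ 1.31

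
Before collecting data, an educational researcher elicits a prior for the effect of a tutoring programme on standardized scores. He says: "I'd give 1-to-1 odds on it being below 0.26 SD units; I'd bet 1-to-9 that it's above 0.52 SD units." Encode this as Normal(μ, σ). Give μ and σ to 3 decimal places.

For Normal(μ,σ), the p-quantile is μ + z_p·σ. Here z_{0.5} = 0, z_{0.9} = 1.282.
So 0.26 = μ + 0σ and 0.52 = μ + 1.282σ.
Subtracting: σ = (0.52 − 0.26)/(1.282 − (0)) = 0.203.
Then μ = 0.26 − (0)·0.203 = 0.260.

μ = 0.260, σ = 0.203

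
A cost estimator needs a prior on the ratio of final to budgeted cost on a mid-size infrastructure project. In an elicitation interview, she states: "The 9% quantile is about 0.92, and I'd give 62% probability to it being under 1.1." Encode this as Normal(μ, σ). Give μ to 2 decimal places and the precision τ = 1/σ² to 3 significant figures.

μ = 1.07, τ = 83.6

For Normal(μ,σ), the p-quantile is μ + z_p·σ. Here z_{0.09} = -1.341, z_{0.62} = 0.3055.
So 0.92 = μ − 1.341σ and 1.1 = μ + 0.3055σ.
Subtracting: σ = (1.1 − 0.92)/(0.3055 − (-1.341)) = 0.11.
Then μ = 0.92 − (-1.341)·0.11 = 1.07.
Precision τ = 1/σ² = 1/0.1093² = 83.6.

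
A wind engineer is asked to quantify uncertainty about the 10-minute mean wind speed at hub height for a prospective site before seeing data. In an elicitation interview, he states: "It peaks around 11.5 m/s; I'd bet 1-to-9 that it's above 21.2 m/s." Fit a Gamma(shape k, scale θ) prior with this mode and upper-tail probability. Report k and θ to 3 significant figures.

k ≈ 6.1, θ ≈ 2.26

Gamma(k,θ) with k>1 has mode (k−1)θ, so θ = 11.5/(k−1).
Need P(X < 21.2) = 0.9 with θ tied to k this way. Start at k = 2, θ = 11.5: P(X<21.2) ≈ 0.550.
Too low — raise k to concentrate. Iterating converges to k ≈ 6.1.
Then θ = 11.5/(6.1−1) ≈ 2.26.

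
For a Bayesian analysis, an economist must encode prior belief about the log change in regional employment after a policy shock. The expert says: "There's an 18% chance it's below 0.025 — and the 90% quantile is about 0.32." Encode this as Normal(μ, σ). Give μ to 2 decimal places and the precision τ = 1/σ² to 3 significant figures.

μ = 0.15, τ = 55.5

For Normal(μ,σ), the p-quantile is μ + z_p·σ. Here z_{0.18} = -0.9154, z_{0.9} = 1.282.
So 0.025 = μ − 0.9154σ and 0.32 = μ + 1.282σ.
Subtracting: σ = (0.32 − 0.025)/(1.282 − (-0.9154)) = 0.13.
Then μ = 0.025 − (-0.9154)·0.13 = 0.15.
Precision τ = 1/σ² = 1/0.1343² = 55.5.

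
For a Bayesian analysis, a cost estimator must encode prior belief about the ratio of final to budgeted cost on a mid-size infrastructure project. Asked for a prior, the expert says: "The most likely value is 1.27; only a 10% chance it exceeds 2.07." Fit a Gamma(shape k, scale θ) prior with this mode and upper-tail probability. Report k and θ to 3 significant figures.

k ≈ 8.89, θ ≈ 0.161

Gamma(k,θ) with k>1 has mode (k−1)θ, so θ = 1.27/(k−1).
Need P(X < 2.07) = 0.9 with θ tied to k this way. Start at k = 2, θ = 1.27: P(X<2.07) ≈ 0.485.
Too low — raise k to concentrate. Iterating converges to k ≈ 8.89.
Then θ = 1.27/(8.89−1) ≈ 0.161.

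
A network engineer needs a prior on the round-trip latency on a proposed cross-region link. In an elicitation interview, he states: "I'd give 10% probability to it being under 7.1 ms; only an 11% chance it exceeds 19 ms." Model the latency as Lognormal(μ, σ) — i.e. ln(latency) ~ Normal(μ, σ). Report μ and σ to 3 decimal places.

If T ~ Lognormal(μ,σ) then ln T ~ Normal(μ,σ), so the p-quantile of ln T is μ + z_p·σ.
ln(7.1) = 1.96 and ln(19) = 2.944; z_{0.1} = -1.282, z_{0.89} = 1.227.
σ = (2.944 − 1.96)/(1.227 − (-1.282)) = 0.392.
μ = 1.96 − (-1.282)·0.392 = 2.463.

μ ≈ 2.463, σ ≈ 0.392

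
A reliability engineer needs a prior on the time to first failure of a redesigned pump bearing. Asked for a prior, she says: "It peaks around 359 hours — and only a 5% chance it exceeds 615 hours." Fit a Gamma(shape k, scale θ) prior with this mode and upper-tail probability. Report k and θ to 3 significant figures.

Gamma(k,θ) with k>1 has mode (k−1)θ, so θ = 359/(k−1).
Need P(X < 615) = 0.95 with θ tied to k this way. Start at k = 2, θ = 359: P(X<615) ≈ 0.511.
Too low — raise k to concentrate. Iterating converges to k ≈ 10.6.
Then θ = 359/(10.6−1) ≈ 37.3.

k ≈ 10.6, θ ≈ 37.3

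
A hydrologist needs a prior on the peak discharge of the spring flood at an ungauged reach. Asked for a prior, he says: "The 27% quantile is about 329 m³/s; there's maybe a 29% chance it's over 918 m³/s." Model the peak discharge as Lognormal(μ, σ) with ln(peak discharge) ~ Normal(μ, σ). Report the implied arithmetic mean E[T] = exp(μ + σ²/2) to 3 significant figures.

E[T] ≈ 831 m³/s

If T ~ Lognormal(μ,σ) then ln T ~ Normal(μ,σ), so the p-quantile of ln T is μ + z_p·σ.
ln(329) = 5.796 and ln(918) = 6.822; z_{0.27} = -0.6128, z_{0.71} = 0.5534.
σ = (6.822 − 5.796)/(0.5534 − (-0.6128)) = 0.880.
μ = 5.796 − (-0.6128)·0.880 = 6.335.
E[T] = exp(μ + σ²/2) = exp(6.335 + 0.3871) = 831 m³/s.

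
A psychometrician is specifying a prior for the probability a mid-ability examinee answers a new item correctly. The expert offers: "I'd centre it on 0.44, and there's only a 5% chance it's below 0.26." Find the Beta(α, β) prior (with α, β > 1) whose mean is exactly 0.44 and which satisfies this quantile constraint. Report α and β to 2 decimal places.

α ≈ 8.29, β ≈ 10.55

With mean 0.44 fixed, write α = 0.44s, β = 0.56s where s = α+β.
Need P(θ < 0.26) = 0.05 under Beta(0.44s, 0.56s). Normal approximation: (q−m)/√(m(1−m)/s) ≈ z_{0.05} = -1.64, so s ≈ 0.44·0.56·(-1.64)²/(0.26−0.44)² = 20.6.
At s = 20.6: P(θ<0.26) ≈ 0.042. Adjusting to match 0.05 gives s ≈ 18.84.
So α = 0.44·18.84 ≈ 8.29, β = 0.56·18.84 ≈ 10.55.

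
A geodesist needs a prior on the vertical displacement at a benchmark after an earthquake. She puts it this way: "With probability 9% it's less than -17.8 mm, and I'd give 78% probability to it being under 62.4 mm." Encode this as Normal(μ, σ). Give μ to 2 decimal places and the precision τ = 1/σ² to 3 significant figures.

The p-quantile of Normal(μ,σ) is μ + z_p·σ, with z_{0.09} = -1.341 and z_{0.78} = 0.7722.
Eliminate σ: μ = (z₂·x₁ − z₁·x₂)/(z₂ − z₁) = (0.7722·-17.8 − (-1.341)·62.4)/2.113 = 33.09.
Then σ = (x₂ − x₁)/(z₂ − z₁) = (62.4 − -17.8)/2.113 = 37.96.
Precision τ = 1/σ² = 1/37.96² = 0.000694.

μ = 33.09, τ = 0.000694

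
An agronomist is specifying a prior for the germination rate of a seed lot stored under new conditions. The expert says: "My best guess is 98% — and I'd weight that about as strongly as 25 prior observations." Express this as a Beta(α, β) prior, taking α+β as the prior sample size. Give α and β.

α = 24.5, β = 0.5

Under the effective-sample-size interpretation, Beta(α, β) has prior mean α/(α+β) and prior sample size α+β.
So α+β = 25 and α/(α+β) = 0.98, giving α = 0.98·25 = 24.5 and β = 25 − 24.5 = 0.5.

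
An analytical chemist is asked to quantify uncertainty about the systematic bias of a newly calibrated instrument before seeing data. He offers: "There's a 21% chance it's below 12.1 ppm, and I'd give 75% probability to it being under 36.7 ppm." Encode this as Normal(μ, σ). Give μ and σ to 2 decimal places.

μ = 25.50, σ = 16.61

For Normal(μ,σ), the p-quantile is μ + z_p·σ. Here z_{0.21} = -0.8064, z_{0.75} = 0.6745.
So 12.1 = μ − 0.8064σ and 36.7 = μ + 0.6745σ.
Subtracting: σ = (36.7 − 12.1)/(0.6745 − (-0.8064)) = 16.61.
Then μ = 12.1 − (-0.8064)·16.61 = 25.50.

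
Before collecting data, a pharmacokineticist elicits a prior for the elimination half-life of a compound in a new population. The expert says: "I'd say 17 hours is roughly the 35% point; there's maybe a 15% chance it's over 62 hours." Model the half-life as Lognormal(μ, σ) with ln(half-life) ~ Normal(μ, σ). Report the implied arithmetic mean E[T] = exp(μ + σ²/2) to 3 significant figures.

If T ~ Lognormal(μ,σ) then ln T ~ Normal(μ,σ), so the p-quantile of ln T is μ + z_p·σ.
ln(17) = 2.833 and ln(62) = 4.127; z_{0.35} = -0.3853, z_{0.85} = 1.036.
σ = (4.127 − 2.833)/(1.036 − (-0.3853)) = 0.910.
μ = 2.833 − (-0.3853)·0.910 = 3.184.
E[T] = exp(μ + σ²/2) = exp(3.184 + 0.4141) = 36.5 hours.

E[T] ≈ 36.5 hours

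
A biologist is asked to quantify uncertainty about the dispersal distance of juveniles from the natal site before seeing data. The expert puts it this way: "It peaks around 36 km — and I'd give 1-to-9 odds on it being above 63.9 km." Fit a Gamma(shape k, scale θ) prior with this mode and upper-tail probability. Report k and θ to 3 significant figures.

k ≈ 6.78, θ ≈ 6.23

Gamma(k,θ) with k>1 has mode (k−1)θ, so θ = 36/(k−1).
Need P(X < 63.9) = 0.9 with θ tied to k this way. Start at k = 2, θ = 36: P(X<63.9) ≈ 0.530.
Too low — raise k to concentrate. Iterating converges to k ≈ 6.78.
Then θ = 36/(6.78−1) ≈ 6.23.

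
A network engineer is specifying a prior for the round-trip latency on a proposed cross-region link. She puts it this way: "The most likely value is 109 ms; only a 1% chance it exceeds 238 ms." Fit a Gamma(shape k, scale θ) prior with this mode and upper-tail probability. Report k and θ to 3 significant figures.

k ≈ 8.92, θ ≈ 13.8

Gamma(k,θ) with k>1 has mode (k−1)θ, so θ = 109/(k−1).
Need P(X < 238) = 0.99 with θ tied to k this way. Start at k = 2, θ = 109: P(X<238) ≈ 0.641.
Too low — raise k to concentrate. Iterating converges to k ≈ 8.92.
Then θ = 109/(8.92−1) ≈ 13.8.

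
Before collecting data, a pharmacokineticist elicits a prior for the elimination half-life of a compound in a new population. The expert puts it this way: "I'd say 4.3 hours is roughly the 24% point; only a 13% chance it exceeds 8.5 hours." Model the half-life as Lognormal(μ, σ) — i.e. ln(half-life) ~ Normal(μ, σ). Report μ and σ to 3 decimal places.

μ ≈ 1.721, σ ≈ 0.372

If T ~ Lognormal(μ,σ) then ln T ~ Normal(μ,σ), so the p-quantile of ln T is μ + z_p·σ.
ln(4.3) = 1.459 and ln(8.5) = 2.14; z_{0.24} = -0.7063, z_{0.87} = 1.126.
σ = (2.14 − 1.459)/(1.126 − (-0.7063)) = 0.372.
μ = 1.459 − (-0.7063)·0.372 = 1.721.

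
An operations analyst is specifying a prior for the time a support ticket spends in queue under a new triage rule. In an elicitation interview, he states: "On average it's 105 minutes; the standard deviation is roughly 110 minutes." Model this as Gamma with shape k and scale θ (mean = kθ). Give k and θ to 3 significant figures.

k ≈ 0.911, θ ≈ 115

For Gamma(k, scale θ): mean = kθ, variance = kθ², so CV = 1/√k.
CV = SD/mean = 110/105 = 1.048, hence k = 1/CV² = 0.911.
Then θ = mean/k = 105/0.911 = 115.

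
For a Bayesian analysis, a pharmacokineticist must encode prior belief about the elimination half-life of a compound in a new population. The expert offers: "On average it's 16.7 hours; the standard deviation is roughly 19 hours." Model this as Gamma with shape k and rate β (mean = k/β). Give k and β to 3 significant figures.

k ≈ 0.773, β ≈ 0.0463

For Gamma(k, rate β): mean = k/β, variance = k/β², so CV = 1/√k.
CV = SD/mean = 19/16.7 = 1.138, hence k = 1/CV² = 0.773.
Then β = k/mean = 0.773/16.7 = 0.0463.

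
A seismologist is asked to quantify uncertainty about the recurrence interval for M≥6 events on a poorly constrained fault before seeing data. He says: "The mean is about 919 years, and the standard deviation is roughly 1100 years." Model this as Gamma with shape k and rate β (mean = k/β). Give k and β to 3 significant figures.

k ≈ 0.698, β ≈ 0.00076

For Gamma(k, rate β): mean = k/β, variance = k/β², so CV = 1/√k.
CV = SD/mean = 1100/919 = 1.197, hence k = 1/CV² = 0.698.
Then β = k/mean = 0.698/919 = 0.00076.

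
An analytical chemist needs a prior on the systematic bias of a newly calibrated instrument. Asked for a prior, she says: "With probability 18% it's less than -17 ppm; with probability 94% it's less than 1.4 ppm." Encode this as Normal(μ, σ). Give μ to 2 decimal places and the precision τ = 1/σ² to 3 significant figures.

μ = -10.18, τ = 0.018

The p-quantile of Normal(μ,σ) is μ + z_p·σ, with z_{0.18} = -0.9154 and z_{0.94} = 1.555.
Eliminate σ: μ = (z₂·x₁ − z₁·x₂)/(z₂ − z₁) = (1.555·-17 − (-0.9154)·1.4)/2.47 = -10.18.
Then σ = (x₂ − x₁)/(z₂ − z₁) = (1.4 − -17)/2.47 = 7.45.
Precision τ = 1/σ² = 1/7.449² = 0.018.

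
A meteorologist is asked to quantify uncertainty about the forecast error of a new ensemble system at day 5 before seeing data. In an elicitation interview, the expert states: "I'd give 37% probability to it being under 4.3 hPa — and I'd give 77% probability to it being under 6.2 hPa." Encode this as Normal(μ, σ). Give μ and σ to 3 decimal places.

μ = 4.889, σ = 1.775

The p-quantile of Normal(μ,σ) is μ + z_p·σ, with z_{0.37} = -0.3319 and z_{0.77} = 0.7388.
Eliminate σ: μ = (z₂·x₁ − z₁·x₂)/(z₂ − z₁) = (0.7388·4.3 − (-0.3319)·6.2)/1.071 = 4.889.
Then σ = (x₂ − x₁)/(z₂ − z₁) = (6.2 − 4.3)/1.071 = 1.775.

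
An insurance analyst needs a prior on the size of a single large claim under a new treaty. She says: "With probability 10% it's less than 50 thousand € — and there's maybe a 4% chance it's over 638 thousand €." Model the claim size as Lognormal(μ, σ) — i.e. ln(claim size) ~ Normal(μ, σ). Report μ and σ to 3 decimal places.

If T ~ Lognormal(μ,σ) then ln T ~ Normal(μ,σ), so the p-quantile of ln T is μ + z_p·σ.
ln(50) = 3.912 and ln(638) = 6.458; z_{0.1} = -1.282, z_{0.96} = 1.751.
σ = (6.458 − 3.912)/(1.751 − (-1.282)) = 0.840.
μ = 3.912 − (-1.282)·0.840 = 4.988.

μ ≈ 4.988, σ ≈ 0.840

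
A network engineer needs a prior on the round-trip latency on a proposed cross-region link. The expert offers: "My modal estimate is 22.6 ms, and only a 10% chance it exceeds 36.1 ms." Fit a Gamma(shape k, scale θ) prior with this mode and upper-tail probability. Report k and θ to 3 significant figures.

Gamma(k,θ) with k>1 has mode (k−1)θ, so θ = 22.6/(k−1).
Need P(X < 36.1) = 0.9 with θ tied to k this way. Start at k = 2, θ = 22.6: P(X<36.1) ≈ 0.474.
Too low — raise k to concentrate. Iterating converges to k ≈ 9.56.
Then θ = 22.6/(9.56−1) ≈ 2.64.

k ≈ 9.56, θ ≈ 2.64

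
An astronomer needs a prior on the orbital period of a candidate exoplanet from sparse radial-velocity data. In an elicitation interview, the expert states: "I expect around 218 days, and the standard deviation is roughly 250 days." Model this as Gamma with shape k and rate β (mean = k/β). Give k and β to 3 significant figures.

k ≈ 0.76, β ≈ 0.00349

For Gamma(k, rate β): mean = k/β, variance = k/β², so CV = 1/√k.
CV = SD/mean = 250/218 = 1.147, hence k = 1/CV² = 0.76.
Then β = k/mean = 0.76/218 = 0.00349.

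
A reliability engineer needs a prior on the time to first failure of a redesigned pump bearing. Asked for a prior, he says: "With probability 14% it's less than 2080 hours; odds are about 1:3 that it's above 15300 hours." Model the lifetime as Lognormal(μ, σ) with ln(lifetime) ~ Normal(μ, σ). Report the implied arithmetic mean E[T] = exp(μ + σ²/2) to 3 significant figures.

E[T] ≈ 13600 hours

If T ~ Lognormal(μ,σ) then ln T ~ Normal(μ,σ), so the p-quantile of ln T is μ + z_p·σ.
ln(2080) = 7.64 and ln(15300) = 9.636; z_{0.14} = -1.08, z_{0.75} = 0.6745.
σ = (9.636 − 7.64)/(0.6745 − (-1.08)) = 1.137.
μ = 7.64 − (-1.08)·1.137 = 8.869.
E[T] = exp(μ + σ²/2) = exp(8.869 + 0.6466) = 13600 hours.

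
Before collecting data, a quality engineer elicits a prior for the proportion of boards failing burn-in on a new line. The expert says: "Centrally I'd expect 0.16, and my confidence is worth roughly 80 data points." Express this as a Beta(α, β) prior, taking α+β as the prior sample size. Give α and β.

Under the effective-sample-size interpretation, Beta(α, β) has prior mean α/(α+β) and prior sample size α+β.
So α+β = 80 and α/(α+β) = 0.16, giving α = 0.16·80 = 12.8 and β = 80 − 12.8 = 67.2.

α = 12.8, β = 67.2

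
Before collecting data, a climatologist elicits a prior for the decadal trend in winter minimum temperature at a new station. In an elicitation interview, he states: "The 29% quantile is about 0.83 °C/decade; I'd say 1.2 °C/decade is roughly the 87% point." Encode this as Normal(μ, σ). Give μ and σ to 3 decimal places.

For Normal(μ,σ), the p-quantile is μ + z_p·σ. Here z_{0.29} = -0.5534, z_{0.87} = 1.126.
So 0.83 = μ − 0.5534σ and 1.2 = μ + 1.126σ.
Subtracting: σ = (1.2 − 0.83)/(1.126 − (-0.5534)) = 0.220.
Then μ = 0.83 − (-0.5534)·0.220 = 0.952.

μ = 0.952, σ = 0.220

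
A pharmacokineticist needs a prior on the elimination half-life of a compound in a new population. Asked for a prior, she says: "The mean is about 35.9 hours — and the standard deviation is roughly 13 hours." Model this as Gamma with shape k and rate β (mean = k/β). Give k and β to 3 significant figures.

For Gamma(k, rate β): mean = k/β, variance = k/β², so CV = 1/√k.
CV = SD/mean = 13/35.9 = 0.3621, hence k = 1/CV² = 7.63.
Then β = k/mean = 7.63/35.9 = 0.212.

k ≈ 7.63, β ≈ 0.212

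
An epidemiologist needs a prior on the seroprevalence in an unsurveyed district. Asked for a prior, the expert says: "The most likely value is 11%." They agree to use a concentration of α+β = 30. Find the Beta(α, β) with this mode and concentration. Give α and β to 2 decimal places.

For α,β > 1 the Beta mode is (α−1)/(α+β−2). With α+β = 30, the mode is (α−1)/28.
Set (α−1)/28 = 0.11 → α = 1 + 0.11·28 = 4.08.
β = 30 − α = 25.92.

α = 4.08, β = 25.92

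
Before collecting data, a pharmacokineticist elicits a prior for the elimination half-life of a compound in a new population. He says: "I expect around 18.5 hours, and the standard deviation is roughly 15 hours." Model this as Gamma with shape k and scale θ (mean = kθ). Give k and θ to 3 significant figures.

For Gamma(k, scale θ): mean = kθ, variance = kθ², so CV = 1/√k.
CV = SD/mean = 15/18.5 = 0.8108, hence k = 1/CV² = 1.52.
Then θ = mean/k = 18.5/1.52 = 12.2.

k ≈ 1.52, θ ≈ 12.2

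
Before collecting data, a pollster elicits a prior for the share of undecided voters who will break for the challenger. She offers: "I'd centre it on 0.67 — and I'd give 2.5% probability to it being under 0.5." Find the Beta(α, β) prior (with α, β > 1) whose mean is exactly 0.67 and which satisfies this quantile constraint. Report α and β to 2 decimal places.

With mean 0.67 fixed, write α = 0.67s, β = 0.33s where s = α+β.
Need P(θ < 0.5) = 0.025 under Beta(0.67s, 0.33s). Normal approximation: (q−m)/√(m(1−m)/s) ≈ z_{0.025} = -1.96, so s ≈ 0.67·0.33·(-1.96)²/(0.5−0.67)² = 29.4.
At s = 29.4: P(θ<0.5) ≈ 0.029. Adjusting to match 0.025 gives s ≈ 31.68.
So α = 0.67·31.68 ≈ 21.23, β = 0.33·31.68 ≈ 10.46.

α ≈ 21.23, β ≈ 10.46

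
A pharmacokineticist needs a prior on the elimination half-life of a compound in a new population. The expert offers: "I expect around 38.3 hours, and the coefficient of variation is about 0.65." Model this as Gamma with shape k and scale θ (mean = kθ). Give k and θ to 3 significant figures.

For Gamma(k, scale θ): mean = kθ, variance = kθ², so CV = 1/√k.
CV = 0.65, hence k = 1/CV² = 2.37.
Then θ = mean/k = 38.3/2.37 = 16.2.

k ≈ 2.37, θ ≈ 16.2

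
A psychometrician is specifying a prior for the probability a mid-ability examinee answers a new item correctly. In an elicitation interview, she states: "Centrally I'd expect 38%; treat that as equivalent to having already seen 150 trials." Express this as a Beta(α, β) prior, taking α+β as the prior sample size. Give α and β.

Under the effective-sample-size interpretation, Beta(α, β) has prior mean α/(α+β) and prior sample size α+β.
So α+β = 150 and α/(α+β) = 0.38, giving α = 0.38·150 = 57 and β = 150 − 57 = 93.

α = 57, β = 93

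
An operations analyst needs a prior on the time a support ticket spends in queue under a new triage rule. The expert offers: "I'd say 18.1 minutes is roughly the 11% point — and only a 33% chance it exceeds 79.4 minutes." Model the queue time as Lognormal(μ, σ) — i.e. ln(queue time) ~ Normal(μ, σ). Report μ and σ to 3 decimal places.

If T ~ Lognormal(μ,σ) then ln T ~ Normal(μ,σ), so the p-quantile of ln T is μ + z_p·σ.
ln(18.1) = 2.896 and ln(79.4) = 4.374; z_{0.11} = -1.227, z_{0.67} = 0.4399.
σ = (4.374 − 2.896)/(0.4399 − (-1.227)) = 0.887.
μ = 2.896 − (-1.227)·0.887 = 3.984.

μ ≈ 3.984, σ ≈ 0.887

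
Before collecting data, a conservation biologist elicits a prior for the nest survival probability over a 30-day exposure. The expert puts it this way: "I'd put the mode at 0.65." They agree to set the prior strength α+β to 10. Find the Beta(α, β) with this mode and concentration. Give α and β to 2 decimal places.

α = 6.20, β = 3.80

For α,β > 1 the Beta mode is (α−1)/(α+β−2). With α+β = 10, the mode is (α−1)/8.
Set (α−1)/8 = 0.65 → α = 1 + 0.65·8 = 6.20.
β = 10 − α = 3.80.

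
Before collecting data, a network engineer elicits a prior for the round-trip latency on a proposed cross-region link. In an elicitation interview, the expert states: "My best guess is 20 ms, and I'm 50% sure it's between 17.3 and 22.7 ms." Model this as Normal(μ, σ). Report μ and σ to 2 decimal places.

μ = 20.00, σ = 4.00

A symmetric 50% interval runs μ ± z·σ with z = 0.6745.
Half-width = 2.7, so σ = 2.7/0.6745 = 4.00.
μ is the stated best guess, 20.00.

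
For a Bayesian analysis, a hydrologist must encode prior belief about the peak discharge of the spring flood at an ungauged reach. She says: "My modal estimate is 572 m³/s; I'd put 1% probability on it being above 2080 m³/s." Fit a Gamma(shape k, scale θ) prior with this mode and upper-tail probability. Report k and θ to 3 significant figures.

Gamma(k,θ) with k>1 has mode (k−1)θ, so θ = 572/(k−1).
Need P(X < 2080) = 0.99 with θ tied to k this way. Start at k = 2, θ = 572: P(X<2080) ≈ 0.878.
Too low — raise k to concentrate. Iterating converges to k ≈ 3.57.
Then θ = 572/(3.57−1) ≈ 222.

k ≈ 3.57, θ ≈ 222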